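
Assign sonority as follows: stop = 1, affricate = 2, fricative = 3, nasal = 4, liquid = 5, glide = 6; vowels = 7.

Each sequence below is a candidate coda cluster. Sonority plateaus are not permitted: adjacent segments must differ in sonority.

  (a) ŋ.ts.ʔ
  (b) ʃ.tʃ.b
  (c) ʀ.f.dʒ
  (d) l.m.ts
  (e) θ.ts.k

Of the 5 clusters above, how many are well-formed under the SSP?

5

(a) sonority 4-2-1: well-formed.
(b) sonority 3-2-1: well-formed.
(c) sonority 5-3-2: well-formed.
(d) sonority 5-4-2: well-formed.
(e) sonority 3-2-1: well-formed.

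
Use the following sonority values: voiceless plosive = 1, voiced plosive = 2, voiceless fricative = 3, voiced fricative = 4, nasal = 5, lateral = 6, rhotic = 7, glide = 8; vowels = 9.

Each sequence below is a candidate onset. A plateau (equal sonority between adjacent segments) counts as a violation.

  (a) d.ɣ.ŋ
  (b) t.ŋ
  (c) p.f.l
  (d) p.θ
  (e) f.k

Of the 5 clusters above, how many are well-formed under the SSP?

(a) d.ɣ.ŋ: profile 2-4-5 — obeys.
(b) t.ŋ: profile 1-5 — obeys.
(c) p.f.l: profile 1-3-6 — obeys.
(d) p.θ: profile 1-3 — obeys.
(e) f.k: profile 3-1 — violates.

4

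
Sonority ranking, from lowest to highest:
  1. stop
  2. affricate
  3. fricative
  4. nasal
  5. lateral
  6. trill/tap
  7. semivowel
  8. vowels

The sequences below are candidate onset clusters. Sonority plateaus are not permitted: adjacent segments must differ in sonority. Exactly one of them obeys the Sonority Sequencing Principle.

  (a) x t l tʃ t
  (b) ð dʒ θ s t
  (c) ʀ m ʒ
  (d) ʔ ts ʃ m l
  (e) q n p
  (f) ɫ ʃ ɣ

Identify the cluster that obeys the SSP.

(a) x t l tʃ t: profile 3-1-5-2-1 — violates.
(b) ð dʒ θ s t: profile 3-2-3-3-1 — violates.
(c) ʀ m ʒ: profile 6-4-3 — violates.
(d) ʔ ts ʃ m l: profile 1-2-3-4-5 — obeys.
(e) q n p: profile 1-4-1 — violates.
(f) ɫ ʃ ɣ: profile 5-3-3 — violates.

d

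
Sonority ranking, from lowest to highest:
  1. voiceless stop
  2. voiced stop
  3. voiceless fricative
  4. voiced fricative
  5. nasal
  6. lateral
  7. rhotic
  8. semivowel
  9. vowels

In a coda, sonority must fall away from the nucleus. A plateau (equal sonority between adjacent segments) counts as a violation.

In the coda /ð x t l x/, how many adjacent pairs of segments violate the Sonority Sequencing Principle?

1

/ð/ is a voiced fricative (sonority 4).
/x/ is a voiceless fricative (sonority 3).
/t/ is a voiceless stop (sonority 1).
/l/ is a lateral (sonority 6).
/x/ is a voiceless fricative (sonority 3).
/ð/→/x/: 4→3 (falls) — ok.
/x/→/t/: 3→1 (falls) — ok.
/t/→/l/: 1→6 (does not fall) — violation.
/l/→/x/: 6→3 (falls) — ok.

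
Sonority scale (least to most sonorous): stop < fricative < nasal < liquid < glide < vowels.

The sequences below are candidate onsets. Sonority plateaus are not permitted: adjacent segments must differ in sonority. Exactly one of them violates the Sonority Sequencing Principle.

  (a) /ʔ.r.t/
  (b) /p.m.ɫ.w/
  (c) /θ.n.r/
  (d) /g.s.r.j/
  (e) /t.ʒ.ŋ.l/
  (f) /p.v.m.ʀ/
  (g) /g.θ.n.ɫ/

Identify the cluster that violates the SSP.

a

(a) sonority 1-4-1: ill-formed.
(b) sonority 1-3-4-5: well-formed.
(c) sonority 2-3-4: well-formed.
(d) sonority 1-2-4-5: well-formed.
(e) sonority 1-2-3-4: well-formed.
(f) sonority 1-2-3-4: well-formed.
(g) sonority 1-2-3-4: well-formed.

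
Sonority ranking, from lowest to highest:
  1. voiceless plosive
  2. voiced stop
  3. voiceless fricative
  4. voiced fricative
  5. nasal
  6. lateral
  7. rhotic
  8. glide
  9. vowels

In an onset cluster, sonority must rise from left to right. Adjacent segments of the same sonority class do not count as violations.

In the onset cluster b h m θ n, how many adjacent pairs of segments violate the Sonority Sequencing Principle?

1

/b/ is a voiced stop (sonority 2).
/h/ is a voiceless fricative (sonority 3).
/m/ is a nasal (sonority 5).
/θ/ is a voiceless fricative (sonority 3).
/n/ is a nasal (sonority 5).
/b/→/h/: 2→3 (rises) — ok.
/h/→/m/: 3→5 (rises) — ok.
/m/→/θ/: 5→3 (does not rise) — violation.
/θ/→/n/: 3→5 (rises) — ok.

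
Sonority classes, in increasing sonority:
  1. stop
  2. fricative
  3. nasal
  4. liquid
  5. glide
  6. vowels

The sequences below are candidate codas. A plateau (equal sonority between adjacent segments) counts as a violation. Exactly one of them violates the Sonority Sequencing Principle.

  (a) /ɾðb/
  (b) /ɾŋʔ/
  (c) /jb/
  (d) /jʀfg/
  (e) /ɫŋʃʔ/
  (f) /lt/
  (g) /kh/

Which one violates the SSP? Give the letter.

g

(a) 4-2-1 → obeys
(b) 4-3-1 → obeys
(c) 5-1 → obeys
(d) 5-4-2-1 → obeys
(e) 4-3-2-1 → obeys
(f) 4-1 → obeys
(g) 1-2 → violates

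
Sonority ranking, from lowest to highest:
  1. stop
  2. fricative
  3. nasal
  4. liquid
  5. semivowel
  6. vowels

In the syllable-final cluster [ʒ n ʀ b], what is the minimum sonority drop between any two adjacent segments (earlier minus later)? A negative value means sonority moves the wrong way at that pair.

/ʒ/: fricative = 2.
/n/: nasal = 3.
/ʀ/: liquid = 4.
/b/: stop = 1.
/ʒ/→/n/: change -1.
/n/→/ʀ/: change -1.
/ʀ/→/b/: change +3.
Minimum = -1.

-1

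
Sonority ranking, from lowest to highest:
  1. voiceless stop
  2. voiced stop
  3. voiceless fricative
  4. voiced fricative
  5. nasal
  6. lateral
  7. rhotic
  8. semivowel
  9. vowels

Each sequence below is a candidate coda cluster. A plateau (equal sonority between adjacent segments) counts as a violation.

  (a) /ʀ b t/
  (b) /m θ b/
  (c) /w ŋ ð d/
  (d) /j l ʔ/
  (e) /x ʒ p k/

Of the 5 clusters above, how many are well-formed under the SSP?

4

(a) /ʀ b t/: profile 7-2-1 — obeys.
(b) /m θ b/: profile 5-3-2 — obeys.
(c) /w ŋ ð d/: profile 8-5-4-2 — obeys.
(d) /j l ʔ/: profile 8-6-1 — obeys.
(e) /x ʒ p k/: profile 3-4-1-1 — violates.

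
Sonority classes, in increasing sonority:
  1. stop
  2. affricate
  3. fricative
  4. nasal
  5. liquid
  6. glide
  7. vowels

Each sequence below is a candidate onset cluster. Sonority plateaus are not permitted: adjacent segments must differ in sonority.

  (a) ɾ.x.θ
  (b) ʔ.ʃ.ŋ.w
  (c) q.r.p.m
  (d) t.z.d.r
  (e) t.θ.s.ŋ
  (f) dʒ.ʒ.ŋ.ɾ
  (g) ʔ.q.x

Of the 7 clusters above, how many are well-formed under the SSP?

2

(a) 5-3-3 → violates
(b) 1-3-4-6 → obeys
(c) 1-5-1-4 → violates
(d) 1-3-1-5 → violates
(e) 1-3-3-4 → violates
(f) 2-3-4-5 → obeys
(g) 1-1-3 → violates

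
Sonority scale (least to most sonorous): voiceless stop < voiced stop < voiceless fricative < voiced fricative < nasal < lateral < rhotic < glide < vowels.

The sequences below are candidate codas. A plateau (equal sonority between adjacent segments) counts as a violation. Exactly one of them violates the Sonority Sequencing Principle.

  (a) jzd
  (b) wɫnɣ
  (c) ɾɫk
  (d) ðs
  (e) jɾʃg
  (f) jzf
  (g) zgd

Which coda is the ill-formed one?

g

(a) jzd: profile 8-4-2 — obeys.
(b) wɫnɣ: profile 8-6-5-4 — obeys.
(c) ɾɫk: profile 7-6-1 — obeys.
(d) ðs: profile 4-3 — obeys.
(e) jɾʃg: profile 8-7-3-2 — obeys.
(f) jzf: profile 8-4-3 — obeys.
(g) zgd: profile 4-2-2 — violates.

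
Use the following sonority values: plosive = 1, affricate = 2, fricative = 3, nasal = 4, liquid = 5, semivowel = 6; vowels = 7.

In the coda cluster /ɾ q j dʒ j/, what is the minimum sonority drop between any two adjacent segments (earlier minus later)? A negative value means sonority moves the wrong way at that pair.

-5

/ɾ/ — liquid, sonority 5.
/q/ — plosive, sonority 1.
/j/ — semivowel, sonority 6.
/dʒ/ — affricate, sonority 2.
/j/ — semivowel, sonority 6.
/ɾ/→/q/: change +4.
/q/→/j/: change -5.
/j/→/dʒ/: change +4.
/dʒ/→/j/: change -4.
Minimum = -5.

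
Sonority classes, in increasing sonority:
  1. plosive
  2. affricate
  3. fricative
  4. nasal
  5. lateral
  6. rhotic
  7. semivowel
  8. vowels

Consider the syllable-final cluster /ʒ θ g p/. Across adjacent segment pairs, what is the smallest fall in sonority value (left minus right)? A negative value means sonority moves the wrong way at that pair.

/ʒ/ is a fricative (sonority 3).
/θ/ is a fricative (sonority 3).
/g/ is a plosive (sonority 1).
/p/ is a plosive (sonority 1).
/ʒ/→/θ/: change +0.
/θ/→/g/: change +2.
/g/→/p/: change +0.
Minimum = 0.

0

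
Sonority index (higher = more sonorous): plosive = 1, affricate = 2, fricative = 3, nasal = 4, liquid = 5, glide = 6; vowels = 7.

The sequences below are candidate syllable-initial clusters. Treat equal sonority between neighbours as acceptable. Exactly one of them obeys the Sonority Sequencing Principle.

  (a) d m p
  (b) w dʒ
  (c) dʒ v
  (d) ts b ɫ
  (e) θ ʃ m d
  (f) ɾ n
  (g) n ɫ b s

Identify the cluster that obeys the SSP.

(a) sonority 1-4-1: ill-formed.
(b) sonority 6-2: ill-formed.
(c) sonority 2-3: well-formed.
(d) sonority 2-1-5: ill-formed.
(e) sonority 3-3-4-1: ill-formed.
(f) sonority 5-4: ill-formed.
(g) sonority 4-5-1-3: ill-formed.

c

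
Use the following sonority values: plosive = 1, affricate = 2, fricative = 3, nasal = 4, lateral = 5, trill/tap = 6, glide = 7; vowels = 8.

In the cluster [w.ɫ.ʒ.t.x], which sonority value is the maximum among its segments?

7

/w/: glide = 7.
/ɫ/: lateral = 5.
/ʒ/: fricative = 3.
/t/: plosive = 1.
/x/: fricative = 3.
The maximum is 7.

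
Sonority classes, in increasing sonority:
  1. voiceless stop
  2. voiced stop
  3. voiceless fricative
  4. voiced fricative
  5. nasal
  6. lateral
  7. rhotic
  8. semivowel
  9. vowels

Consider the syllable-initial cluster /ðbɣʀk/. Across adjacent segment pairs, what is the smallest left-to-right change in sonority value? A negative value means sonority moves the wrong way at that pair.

/ð/ — voiced fricative, sonority 4.
/b/ — voiced stop, sonority 2.
/ɣ/ — voiced fricative, sonority 4.
/ʀ/ — rhotic, sonority 7.
/k/ — voiceless stop, sonority 1.
/ð/→/b/: change -2.
/b/→/ɣ/: change +2.
/ɣ/→/ʀ/: change +3.
/ʀ/→/k/: change -6.
Minimum = -6.

-6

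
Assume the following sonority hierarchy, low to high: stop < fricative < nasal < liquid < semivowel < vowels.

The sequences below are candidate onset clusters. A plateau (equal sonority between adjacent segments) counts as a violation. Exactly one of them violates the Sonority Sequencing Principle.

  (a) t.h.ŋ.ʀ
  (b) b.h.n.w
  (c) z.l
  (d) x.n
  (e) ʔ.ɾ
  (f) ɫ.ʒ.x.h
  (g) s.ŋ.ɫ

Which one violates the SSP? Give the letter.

f

(a) sonority 1-2-3-4: well-formed.
(b) sonority 1-2-3-5: well-formed.
(c) sonority 2-4: well-formed.
(d) sonority 2-3: well-formed.
(e) sonority 1-4: well-formed.
(f) sonority 4-2-2-2: ill-formed.
(g) sonority 2-3-4: well-formed.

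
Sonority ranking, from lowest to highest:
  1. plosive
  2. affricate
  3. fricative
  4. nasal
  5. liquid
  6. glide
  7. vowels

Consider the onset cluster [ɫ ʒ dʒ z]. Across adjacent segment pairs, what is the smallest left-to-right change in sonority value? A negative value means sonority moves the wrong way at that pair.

-2

/ɫ/ — liquid, sonority 5.
/ʒ/ — fricative, sonority 3.
/dʒ/ — affricate, sonority 2.
/z/ — fricative, sonority 3.
/ɫ/→/ʒ/: change -2.
/ʒ/→/dʒ/: change -1.
/dʒ/→/z/: change +1.
Minimum = -2.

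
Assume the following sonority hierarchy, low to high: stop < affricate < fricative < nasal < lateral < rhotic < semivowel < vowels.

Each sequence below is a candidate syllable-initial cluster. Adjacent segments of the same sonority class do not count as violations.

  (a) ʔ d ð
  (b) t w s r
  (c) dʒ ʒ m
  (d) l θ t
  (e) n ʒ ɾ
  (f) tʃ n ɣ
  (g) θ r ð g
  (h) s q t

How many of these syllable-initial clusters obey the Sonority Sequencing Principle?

(a) ʔ d ð: profile 1-1-3 — obeys.
(b) t w s r: profile 1-7-3-6 — violates.
(c) dʒ ʒ m: profile 2-3-4 — obeys.
(d) l θ t: profile 5-3-1 — violates.
(e) n ʒ ɾ: profile 4-3-6 — violates.
(f) tʃ n ɣ: profile 2-4-3 — violates.
(g) θ r ð g: profile 3-6-3-1 — violates.
(h) s q t: profile 3-1-1 — violates.

2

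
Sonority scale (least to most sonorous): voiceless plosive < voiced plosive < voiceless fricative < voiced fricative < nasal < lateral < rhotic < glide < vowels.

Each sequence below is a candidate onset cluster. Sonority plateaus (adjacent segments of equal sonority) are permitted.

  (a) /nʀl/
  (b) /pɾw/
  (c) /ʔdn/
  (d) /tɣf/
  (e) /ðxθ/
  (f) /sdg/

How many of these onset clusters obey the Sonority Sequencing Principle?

2

(a) 5-7-6 → violates
(b) 1-7-8 → obeys
(c) 1-2-5 → obeys
(d) 1-4-3 → violates
(e) 4-3-3 → violates
(f) 3-2-2 → violates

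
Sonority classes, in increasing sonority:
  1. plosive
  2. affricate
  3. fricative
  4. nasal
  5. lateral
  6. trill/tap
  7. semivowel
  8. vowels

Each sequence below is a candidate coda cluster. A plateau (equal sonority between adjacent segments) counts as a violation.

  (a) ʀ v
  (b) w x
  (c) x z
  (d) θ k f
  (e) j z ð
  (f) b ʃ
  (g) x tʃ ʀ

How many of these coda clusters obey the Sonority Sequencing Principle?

2

(a) 6-3 → obeys
(b) 7-3 → obeys
(c) 3-3 → violates
(d) 3-1-3 → violates
(e) 7-3-3 → violates
(f) 1-3 → violates
(g) 3-2-6 → violates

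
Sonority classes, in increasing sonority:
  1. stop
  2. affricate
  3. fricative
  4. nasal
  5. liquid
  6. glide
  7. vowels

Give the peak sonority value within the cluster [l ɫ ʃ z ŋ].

/l/: liquid = 5.
/ɫ/: liquid = 5.
/ʃ/: fricative = 3.
/z/: fricative = 3.
/ŋ/: nasal = 4.
The maximum is 5.

5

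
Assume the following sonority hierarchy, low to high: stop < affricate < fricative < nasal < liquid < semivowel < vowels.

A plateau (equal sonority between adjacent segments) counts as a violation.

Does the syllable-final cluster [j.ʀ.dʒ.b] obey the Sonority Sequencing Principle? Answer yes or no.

/j/ — semivowel, sonority 6.
/ʀ/ — liquid, sonority 5.
/dʒ/ — affricate, sonority 2.
/b/ — stop, sonority 1.
The profile 6-5-2-1 strictly falls, so the syllable-final cluster satisfies the SSP.

yes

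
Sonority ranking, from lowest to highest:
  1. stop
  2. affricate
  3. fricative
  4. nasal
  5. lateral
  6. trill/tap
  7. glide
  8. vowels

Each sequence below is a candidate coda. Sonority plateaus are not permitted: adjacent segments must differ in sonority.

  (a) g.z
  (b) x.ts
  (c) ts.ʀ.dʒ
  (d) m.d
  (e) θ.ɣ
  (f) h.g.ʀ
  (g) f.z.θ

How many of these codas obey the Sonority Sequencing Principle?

(a) sonority 1-3: ill-formed.
(b) sonority 3-2: well-formed.
(c) sonority 2-6-2: ill-formed.
(d) sonority 4-1: well-formed.
(e) sonority 3-3: ill-formed.
(f) sonority 3-1-6: ill-formed.
(g) sonority 3-3-3: ill-formed.

2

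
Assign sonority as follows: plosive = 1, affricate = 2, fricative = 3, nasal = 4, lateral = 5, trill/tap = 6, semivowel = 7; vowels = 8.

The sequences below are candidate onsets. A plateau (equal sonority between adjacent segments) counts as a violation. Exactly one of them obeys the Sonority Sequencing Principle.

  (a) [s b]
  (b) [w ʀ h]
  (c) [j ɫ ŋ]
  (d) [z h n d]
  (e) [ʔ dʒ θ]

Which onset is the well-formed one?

(a) 3-1 → violates
(b) 7-6-3 → violates
(c) 7-5-4 → violates
(d) 3-3-4-1 → violates
(e) 1-2-3 → obeys

e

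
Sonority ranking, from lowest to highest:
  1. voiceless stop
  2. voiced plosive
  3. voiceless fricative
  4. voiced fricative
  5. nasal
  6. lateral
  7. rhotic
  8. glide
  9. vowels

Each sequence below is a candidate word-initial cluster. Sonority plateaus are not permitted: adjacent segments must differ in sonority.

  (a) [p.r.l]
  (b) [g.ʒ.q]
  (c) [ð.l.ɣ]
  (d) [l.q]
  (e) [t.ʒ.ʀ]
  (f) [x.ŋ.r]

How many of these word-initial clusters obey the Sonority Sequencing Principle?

(a) sonority 1-7-6: ill-formed.
(b) sonority 2-4-1: ill-formed.
(c) sonority 4-6-4: ill-formed.
(d) sonority 6-1: ill-formed.
(e) sonority 1-4-7: well-formed.
(f) sonority 3-5-7: well-formed.

2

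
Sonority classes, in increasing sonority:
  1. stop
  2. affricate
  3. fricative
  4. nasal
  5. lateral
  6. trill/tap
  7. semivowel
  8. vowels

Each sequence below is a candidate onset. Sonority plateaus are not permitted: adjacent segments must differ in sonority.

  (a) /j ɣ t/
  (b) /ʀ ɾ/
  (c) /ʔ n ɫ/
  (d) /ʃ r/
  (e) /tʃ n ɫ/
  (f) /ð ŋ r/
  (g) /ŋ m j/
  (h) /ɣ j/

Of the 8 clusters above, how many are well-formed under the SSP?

(a) /j ɣ t/: profile 7-3-1 — violates.
(b) /ʀ ɾ/: profile 6-6 — violates.
(c) /ʔ n ɫ/: profile 1-4-5 — obeys.
(d) /ʃ r/: profile 3-6 — obeys.
(e) /tʃ n ɫ/: profile 2-4-5 — obeys.
(f) /ð ŋ r/: profile 3-4-6 — obeys.
(g) /ŋ m j/: profile 4-4-7 — violates.
(h) /ɣ j/: profile 3-7 — obeys.

5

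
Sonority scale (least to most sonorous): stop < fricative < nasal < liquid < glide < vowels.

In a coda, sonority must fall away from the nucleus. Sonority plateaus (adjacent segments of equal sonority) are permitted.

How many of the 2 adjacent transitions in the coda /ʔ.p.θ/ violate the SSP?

/ʔ/ is a stop (sonority 1).
/p/ is a stop (sonority 1).
/θ/ is a fricative (sonority 2).
/ʔ/→/p/: 1→1 (plateau, allowed) — ok.
/p/→/θ/: 1→2 (does not fall) — violation.

1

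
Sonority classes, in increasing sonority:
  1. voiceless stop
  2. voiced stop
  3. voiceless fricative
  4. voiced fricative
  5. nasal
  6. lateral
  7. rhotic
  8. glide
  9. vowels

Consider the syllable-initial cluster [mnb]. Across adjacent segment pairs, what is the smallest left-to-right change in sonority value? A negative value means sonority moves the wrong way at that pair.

/m/ — nasal, sonority 5.
/n/ — nasal, sonority 5.
/b/ — voiced stop, sonority 2.
/m/→/n/: change +0.
/n/→/b/: change -3.
Minimum = -3.

-3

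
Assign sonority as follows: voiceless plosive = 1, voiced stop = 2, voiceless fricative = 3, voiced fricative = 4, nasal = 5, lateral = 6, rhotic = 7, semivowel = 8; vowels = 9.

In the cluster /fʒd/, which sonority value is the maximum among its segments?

4

/f/ is a voiceless fricative (sonority 3).
/ʒ/ is a voiced fricative (sonority 4).
/d/ is a voiced stop (sonority 2).
The maximum is 4.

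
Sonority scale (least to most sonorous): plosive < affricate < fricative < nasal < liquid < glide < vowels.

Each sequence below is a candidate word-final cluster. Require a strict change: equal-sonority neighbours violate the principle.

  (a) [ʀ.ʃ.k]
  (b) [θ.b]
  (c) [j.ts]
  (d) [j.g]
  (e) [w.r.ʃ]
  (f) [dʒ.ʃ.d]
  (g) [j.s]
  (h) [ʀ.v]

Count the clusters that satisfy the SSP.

7

(a) 5-3-1 → obeys
(b) 3-1 → obeys
(c) 6-2 → obeys
(d) 6-1 → obeys
(e) 6-5-3 → obeys
(f) 2-3-1 → violates
(g) 6-3 → obeys
(h) 5-3 → obeys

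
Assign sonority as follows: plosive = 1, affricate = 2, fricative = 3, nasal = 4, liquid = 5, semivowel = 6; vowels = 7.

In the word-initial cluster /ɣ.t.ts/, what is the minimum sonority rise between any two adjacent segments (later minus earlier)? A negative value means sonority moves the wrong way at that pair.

-2

/ɣ/ is a fricative (sonority 3).
/t/ is a plosive (sonority 1).
/ts/ is an affricate (sonority 2).
/ɣ/→/t/: change -2.
/t/→/ts/: change +1.
Minimum = -2.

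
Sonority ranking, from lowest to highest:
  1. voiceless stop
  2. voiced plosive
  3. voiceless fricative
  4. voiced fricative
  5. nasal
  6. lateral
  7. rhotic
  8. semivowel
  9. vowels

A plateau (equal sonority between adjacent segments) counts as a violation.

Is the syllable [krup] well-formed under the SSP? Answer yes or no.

Onset: /k/ is a voiceless stop (sonority 1), /r/ is a rhotic (sonority 7); then the nucleus /u/ (sonority 9).
Onset profile 1-7-9 — rises to the nucleus.
Coda: /p/ is a voiceless stop (sonority 1).
Coda profile 9-1 — falls from the nucleus.

yes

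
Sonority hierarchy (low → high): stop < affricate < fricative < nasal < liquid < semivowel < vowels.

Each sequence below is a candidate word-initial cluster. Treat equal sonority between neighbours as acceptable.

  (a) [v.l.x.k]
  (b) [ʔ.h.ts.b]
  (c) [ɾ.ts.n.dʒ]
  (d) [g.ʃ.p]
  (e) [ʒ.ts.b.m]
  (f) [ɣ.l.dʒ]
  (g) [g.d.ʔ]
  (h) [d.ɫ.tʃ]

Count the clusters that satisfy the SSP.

1

(a) [v.l.x.k]: profile 3-5-3-1 — violates.
(b) [ʔ.h.ts.b]: profile 1-3-2-1 — violates.
(c) [ɾ.ts.n.dʒ]: profile 5-2-4-2 — violates.
(d) [g.ʃ.p]: profile 1-3-1 — violates.
(e) [ʒ.ts.b.m]: profile 3-2-1-4 — violates.
(f) [ɣ.l.dʒ]: profile 3-5-2 — violates.
(g) [g.d.ʔ]: profile 1-1-1 — obeys.
(h) [d.ɫ.tʃ]: profile 1-5-2 — violates.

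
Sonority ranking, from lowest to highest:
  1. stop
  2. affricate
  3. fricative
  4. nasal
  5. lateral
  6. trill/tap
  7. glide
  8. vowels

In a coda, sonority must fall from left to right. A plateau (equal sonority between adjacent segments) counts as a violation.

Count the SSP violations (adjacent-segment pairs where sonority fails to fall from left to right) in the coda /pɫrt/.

/p/ is a stop (sonority 1).
/ɫ/ is a lateral (sonority 5).
/r/ is a trill/tap (sonority 6).
/t/ is a stop (sonority 1).
/p/→/ɫ/: 1→5 (does not fall) — violation.
/ɫ/→/r/: 5→6 (does not fall) — violation.
/r/→/t/: 6→1 (falls) — ok.

2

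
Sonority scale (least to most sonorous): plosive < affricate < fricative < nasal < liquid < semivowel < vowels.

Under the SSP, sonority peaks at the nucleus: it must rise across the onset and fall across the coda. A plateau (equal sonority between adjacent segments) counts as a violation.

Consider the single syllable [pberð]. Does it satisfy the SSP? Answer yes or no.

Onset: /p/ is a plosive (sonority 1), /b/ is a plosive (sonority 1); then the nucleus /e/ (sonority 7).
Onset profile 1-1-7 — does not strictly rise throughout.
Coda: /r/ is a liquid (sonority 5), /ð/ is a fricative (sonority 3).
Coda profile 7-5-3 — falls from the nucleus.

no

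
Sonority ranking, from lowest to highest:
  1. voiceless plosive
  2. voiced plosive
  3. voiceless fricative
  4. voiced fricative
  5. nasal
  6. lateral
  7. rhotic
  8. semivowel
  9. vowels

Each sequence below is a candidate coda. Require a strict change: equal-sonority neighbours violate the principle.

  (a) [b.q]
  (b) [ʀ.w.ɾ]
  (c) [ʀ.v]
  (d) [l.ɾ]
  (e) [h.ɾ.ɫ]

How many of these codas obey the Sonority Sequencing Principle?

2

(a) 2-1 → obeys
(b) 7-8-7 → violates
(c) 7-4 → obeys
(d) 6-7 → violates
(e) 3-7-6 → violates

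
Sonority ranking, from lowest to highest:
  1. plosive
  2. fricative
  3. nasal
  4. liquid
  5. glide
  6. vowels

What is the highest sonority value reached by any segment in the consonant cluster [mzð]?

/m/: nasal = 3.
/z/: fricative = 2.
/ð/: fricative = 2.
The maximum is 3.

3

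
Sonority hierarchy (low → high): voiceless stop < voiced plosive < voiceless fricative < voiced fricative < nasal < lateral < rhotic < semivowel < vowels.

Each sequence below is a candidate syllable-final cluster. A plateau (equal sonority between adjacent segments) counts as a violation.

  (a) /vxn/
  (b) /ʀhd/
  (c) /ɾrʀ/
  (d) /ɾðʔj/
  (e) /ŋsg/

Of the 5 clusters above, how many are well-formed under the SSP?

(a) /vxn/: profile 4-3-5 — violates.
(b) /ʀhd/: profile 7-3-2 — obeys.
(c) /ɾrʀ/: profile 7-7-7 — violates.
(d) /ɾðʔj/: profile 7-4-1-8 — violates.
(e) /ŋsg/: profile 5-3-2 — obeys.

2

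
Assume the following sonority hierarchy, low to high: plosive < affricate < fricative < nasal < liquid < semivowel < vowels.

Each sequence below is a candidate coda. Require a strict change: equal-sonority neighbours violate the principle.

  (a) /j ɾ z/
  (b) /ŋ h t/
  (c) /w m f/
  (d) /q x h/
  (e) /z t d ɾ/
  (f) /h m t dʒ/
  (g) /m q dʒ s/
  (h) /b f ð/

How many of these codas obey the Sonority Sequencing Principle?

(a) /j ɾ z/: profile 6-5-3 — obeys.
(b) /ŋ h t/: profile 4-3-1 — obeys.
(c) /w m f/: profile 6-4-3 — obeys.
(d) /q x h/: profile 1-3-3 — violates.
(e) /z t d ɾ/: profile 3-1-1-5 — violates.
(f) /h m t dʒ/: profile 3-4-1-2 — violates.
(g) /m q dʒ s/: profile 4-1-2-3 — violates.
(h) /b f ð/: profile 1-3-3 — violates.

3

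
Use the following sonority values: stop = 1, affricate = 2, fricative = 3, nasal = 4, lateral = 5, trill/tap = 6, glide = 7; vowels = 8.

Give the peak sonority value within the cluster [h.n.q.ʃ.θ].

4

/h/ is a fricative (sonority 3).
/n/ is a nasal (sonority 4).
/q/ is a stop (sonority 1).
/ʃ/ is a fricative (sonority 3).
/θ/ is a fricative (sonority 3).
The maximum is 4.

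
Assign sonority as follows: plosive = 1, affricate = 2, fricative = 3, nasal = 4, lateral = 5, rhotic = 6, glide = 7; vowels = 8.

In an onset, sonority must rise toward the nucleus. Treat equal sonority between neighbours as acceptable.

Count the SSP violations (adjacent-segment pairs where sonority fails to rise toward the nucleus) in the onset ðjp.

/ð/: fricative = 3.
/j/: glide = 7.
/p/: plosive = 1.
/ð/→/j/: 3→7 (rises) — ok.
/j/→/p/: 7→1 (does not rise) — violation.

1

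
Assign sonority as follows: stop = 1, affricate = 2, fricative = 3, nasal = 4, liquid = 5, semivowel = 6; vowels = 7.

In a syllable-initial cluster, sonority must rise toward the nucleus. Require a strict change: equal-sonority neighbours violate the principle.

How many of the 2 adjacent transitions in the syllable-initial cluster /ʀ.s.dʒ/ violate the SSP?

/ʀ/ — liquid, sonority 5.
/s/ — fricative, sonority 3.
/dʒ/ — affricate, sonority 2.
/ʀ/→/s/: 5→3 (does not rise) — violation.
/s/→/dʒ/: 3→2 (does not rise) — violation.

2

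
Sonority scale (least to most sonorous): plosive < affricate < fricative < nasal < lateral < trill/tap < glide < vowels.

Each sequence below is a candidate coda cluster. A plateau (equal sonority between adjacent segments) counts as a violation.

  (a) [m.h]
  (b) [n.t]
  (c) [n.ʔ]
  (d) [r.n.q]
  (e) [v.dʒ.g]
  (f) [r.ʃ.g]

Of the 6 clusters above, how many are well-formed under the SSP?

(a) [m.h]: profile 4-3 — obeys.
(b) [n.t]: profile 4-1 — obeys.
(c) [n.ʔ]: profile 4-1 — obeys.
(d) [r.n.q]: profile 6-4-1 — obeys.
(e) [v.dʒ.g]: profile 3-2-1 — obeys.
(f) [r.ʃ.g]: profile 6-3-1 — obeys.

6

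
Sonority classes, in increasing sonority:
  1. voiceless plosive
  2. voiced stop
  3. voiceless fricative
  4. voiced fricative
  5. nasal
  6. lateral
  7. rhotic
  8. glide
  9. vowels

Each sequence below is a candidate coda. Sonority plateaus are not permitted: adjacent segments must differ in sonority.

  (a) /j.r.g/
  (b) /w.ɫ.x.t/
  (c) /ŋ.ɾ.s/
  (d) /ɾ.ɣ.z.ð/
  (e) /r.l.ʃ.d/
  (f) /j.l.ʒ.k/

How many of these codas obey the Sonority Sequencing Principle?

4

(a) sonority 8-7-2: well-formed.
(b) sonority 8-6-3-1: well-formed.
(c) sonority 5-7-3: ill-formed.
(d) sonority 7-4-4-4: ill-formed.
(e) sonority 7-6-3-2: well-formed.
(f) sonority 8-6-4-1: well-formed.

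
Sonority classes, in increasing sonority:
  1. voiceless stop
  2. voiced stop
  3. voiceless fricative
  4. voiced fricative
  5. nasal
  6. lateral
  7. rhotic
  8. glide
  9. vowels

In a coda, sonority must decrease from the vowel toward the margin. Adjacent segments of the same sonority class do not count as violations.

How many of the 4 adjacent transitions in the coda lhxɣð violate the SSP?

/l/ is a lateral (sonority 6).
/h/ is a voiceless fricative (sonority 3).
/x/ is a voiceless fricative (sonority 3).
/ɣ/ is a voiced fricative (sonority 4).
/ð/ is a voiced fricative (sonority 4).
/l/→/h/: 6→3 (falls) — ok.
/h/→/x/: 3→3 (plateau, allowed) — ok.
/x/→/ɣ/: 3→4 (does not fall) — violation.
/ɣ/→/ð/: 4→4 (plateau, allowed) — ok.

1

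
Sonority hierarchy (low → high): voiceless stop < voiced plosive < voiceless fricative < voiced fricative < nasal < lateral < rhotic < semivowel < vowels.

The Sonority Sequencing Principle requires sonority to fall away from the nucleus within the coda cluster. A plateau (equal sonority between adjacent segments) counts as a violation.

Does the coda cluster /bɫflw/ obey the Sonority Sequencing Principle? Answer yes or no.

/b/: voiced plosive = 2.
/ɫ/: lateral = 6.
/f/: voiceless fricative = 3.
/l/: lateral = 6.
/w/: semivowel = 8.
The profile is 2-6-3-6-8. Between /b/ (2) and /ɫ/ (6) sonority does not fall, so the cluster violates the SSP.

no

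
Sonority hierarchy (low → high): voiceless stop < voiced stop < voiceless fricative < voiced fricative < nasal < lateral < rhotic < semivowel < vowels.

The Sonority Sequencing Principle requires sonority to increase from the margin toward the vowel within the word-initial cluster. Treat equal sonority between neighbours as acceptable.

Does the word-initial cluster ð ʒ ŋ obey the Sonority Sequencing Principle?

/ð/ — voiced fricative, sonority 4.
/ʒ/ — voiced fricative, sonority 4.
/ŋ/ — nasal, sonority 5.
The profile 4-4-5 is non-decreasing (plateaus allowed), so the word-initial cluster satisfies the SSP.

yes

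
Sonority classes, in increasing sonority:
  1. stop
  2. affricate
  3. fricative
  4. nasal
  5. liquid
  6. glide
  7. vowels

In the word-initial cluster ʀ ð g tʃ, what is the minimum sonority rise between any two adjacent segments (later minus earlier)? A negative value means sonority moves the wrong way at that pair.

-2

/ʀ/ — liquid, sonority 5.
/ð/ — fricative, sonority 3.
/g/ — stop, sonority 1.
/tʃ/ — affricate, sonority 2.
/ʀ/→/ð/: change -2.
/ð/→/g/: change -2.
/g/→/tʃ/: change +1.
Minimum = -2.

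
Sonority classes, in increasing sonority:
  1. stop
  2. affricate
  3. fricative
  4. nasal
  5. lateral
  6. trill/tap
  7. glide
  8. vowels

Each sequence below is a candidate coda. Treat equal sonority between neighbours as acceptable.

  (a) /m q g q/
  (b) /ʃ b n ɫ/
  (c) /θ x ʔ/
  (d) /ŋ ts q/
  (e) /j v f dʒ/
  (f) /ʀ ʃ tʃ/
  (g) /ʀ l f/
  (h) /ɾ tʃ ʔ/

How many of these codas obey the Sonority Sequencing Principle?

7

(a) /m q g q/: profile 4-1-1-1 — obeys.
(b) /ʃ b n ɫ/: profile 3-1-4-5 — violates.
(c) /θ x ʔ/: profile 3-3-1 — obeys.
(d) /ŋ ts q/: profile 4-2-1 — obeys.
(e) /j v f dʒ/: profile 7-3-3-2 — obeys.
(f) /ʀ ʃ tʃ/: profile 6-3-2 — obeys.
(g) /ʀ l f/: profile 6-5-3 — obeys.
(h) /ɾ tʃ ʔ/: profile 6-2-1 — obeys.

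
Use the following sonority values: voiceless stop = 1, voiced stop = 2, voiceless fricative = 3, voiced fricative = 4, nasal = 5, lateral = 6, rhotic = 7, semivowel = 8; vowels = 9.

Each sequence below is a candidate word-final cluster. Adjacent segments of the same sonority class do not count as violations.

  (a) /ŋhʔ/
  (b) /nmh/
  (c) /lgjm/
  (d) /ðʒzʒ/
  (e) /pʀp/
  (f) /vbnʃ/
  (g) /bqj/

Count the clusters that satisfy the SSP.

3

(a) 5-3-1 → obeys
(b) 5-5-3 → obeys
(c) 6-2-8-5 → violates
(d) 4-4-4-4 → obeys
(e) 1-7-1 → violates
(f) 4-2-5-3 → violates
(g) 2-1-8 → violates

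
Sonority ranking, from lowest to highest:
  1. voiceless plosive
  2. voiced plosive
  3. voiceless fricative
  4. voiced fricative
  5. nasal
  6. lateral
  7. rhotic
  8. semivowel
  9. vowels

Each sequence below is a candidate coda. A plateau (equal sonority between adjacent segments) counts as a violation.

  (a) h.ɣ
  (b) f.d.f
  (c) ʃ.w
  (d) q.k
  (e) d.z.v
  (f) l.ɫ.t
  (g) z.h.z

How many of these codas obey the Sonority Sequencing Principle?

(a) 3-4 → violates
(b) 3-2-3 → violates
(c) 3-8 → violates
(d) 1-1 → violates
(e) 2-4-4 → violates
(f) 6-6-1 → violates
(g) 4-3-4 → violates

0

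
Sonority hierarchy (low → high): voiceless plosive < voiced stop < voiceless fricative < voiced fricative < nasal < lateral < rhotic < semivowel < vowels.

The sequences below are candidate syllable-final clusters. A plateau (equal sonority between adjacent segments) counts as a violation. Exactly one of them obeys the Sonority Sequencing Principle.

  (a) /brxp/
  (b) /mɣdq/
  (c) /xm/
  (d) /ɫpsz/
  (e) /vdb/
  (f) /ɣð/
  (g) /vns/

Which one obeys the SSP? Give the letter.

b

(a) 2-7-3-1 → violates
(b) 5-4-2-1 → obeys
(c) 3-5 → violates
(d) 6-1-3-4 → violates
(e) 4-2-2 → violates
(f) 4-4 → violates
(g) 4-5-3 → violates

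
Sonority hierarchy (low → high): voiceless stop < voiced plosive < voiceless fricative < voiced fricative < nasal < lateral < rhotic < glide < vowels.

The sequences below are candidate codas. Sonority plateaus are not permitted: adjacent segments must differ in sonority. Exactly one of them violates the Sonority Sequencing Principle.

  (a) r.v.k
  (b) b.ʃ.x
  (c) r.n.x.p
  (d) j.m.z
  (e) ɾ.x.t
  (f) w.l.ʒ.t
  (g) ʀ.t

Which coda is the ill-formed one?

(a) sonority 7-4-1: well-formed.
(b) sonority 2-3-3: ill-formed.
(c) sonority 7-5-3-1: well-formed.
(d) sonority 8-5-4: well-formed.
(e) sonority 7-3-1: well-formed.
(f) sonority 8-6-4-1: well-formed.
(g) sonority 7-1: well-formed.

b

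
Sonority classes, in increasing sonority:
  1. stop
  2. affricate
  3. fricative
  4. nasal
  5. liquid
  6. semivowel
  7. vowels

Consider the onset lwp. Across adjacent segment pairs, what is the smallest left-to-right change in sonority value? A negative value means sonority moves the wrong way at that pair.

/l/ — liquid, sonority 5.
/w/ — semivowel, sonority 6.
/p/ — stop, sonority 1.
/l/→/w/: change +1.
/w/→/p/: change -5.
Minimum = -5.

-5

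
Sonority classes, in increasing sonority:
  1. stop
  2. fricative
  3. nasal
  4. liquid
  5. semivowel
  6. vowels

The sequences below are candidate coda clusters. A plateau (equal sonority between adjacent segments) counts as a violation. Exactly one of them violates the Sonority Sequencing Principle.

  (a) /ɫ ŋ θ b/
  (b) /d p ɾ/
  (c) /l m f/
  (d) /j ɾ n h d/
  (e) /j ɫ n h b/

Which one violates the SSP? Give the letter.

(a) sonority 4-3-2-1: well-formed.
(b) sonority 1-1-4: ill-formed.
(c) sonority 4-3-2: well-formed.
(d) sonority 5-4-3-2-1: well-formed.
(e) sonority 5-4-3-2-1: well-formed.

b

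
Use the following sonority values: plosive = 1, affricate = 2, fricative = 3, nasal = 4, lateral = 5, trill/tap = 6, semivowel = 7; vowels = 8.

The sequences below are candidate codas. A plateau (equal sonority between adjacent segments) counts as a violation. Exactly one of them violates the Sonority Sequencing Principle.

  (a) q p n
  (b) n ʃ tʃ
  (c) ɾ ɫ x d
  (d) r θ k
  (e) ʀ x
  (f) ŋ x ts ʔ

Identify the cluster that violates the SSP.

a

(a) sonority 1-1-4: ill-formed.
(b) sonority 4-3-2: well-formed.
(c) sonority 6-5-3-1: well-formed.
(d) sonority 6-3-1: well-formed.
(e) sonority 6-3: well-formed.
(f) sonority 4-3-2-1: well-formed.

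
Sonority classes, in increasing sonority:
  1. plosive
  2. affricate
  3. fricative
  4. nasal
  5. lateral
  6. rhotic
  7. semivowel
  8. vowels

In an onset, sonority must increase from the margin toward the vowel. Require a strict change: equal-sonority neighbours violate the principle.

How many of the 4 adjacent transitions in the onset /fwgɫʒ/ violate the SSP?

2

/f/: fricative = 3.
/w/: semivowel = 7.
/g/: plosive = 1.
/ɫ/: lateral = 5.
/ʒ/: fricative = 3.
/f/→/w/: 3→7 (rises) — ok.
/w/→/g/: 7→1 (does not rise) — violation.
/g/→/ɫ/: 1→5 (rises) — ok.
/ɫ/→/ʒ/: 5→3 (does not rise) — violation.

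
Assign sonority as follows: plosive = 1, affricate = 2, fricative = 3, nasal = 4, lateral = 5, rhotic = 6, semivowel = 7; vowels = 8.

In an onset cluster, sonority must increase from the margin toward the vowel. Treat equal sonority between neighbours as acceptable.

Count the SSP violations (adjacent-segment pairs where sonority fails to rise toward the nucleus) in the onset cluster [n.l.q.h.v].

1

/n/ — nasal, sonority 4.
/l/ — lateral, sonority 5.
/q/ — plosive, sonority 1.
/h/ — fricative, sonority 3.
/v/ — fricative, sonority 3.
/n/→/l/: 4→5 (rises) — ok.
/l/→/q/: 5→1 (does not rise) — violation.
/q/→/h/: 1→3 (rises) — ok.
/h/→/v/: 3→3 (plateau, allowed) — ok.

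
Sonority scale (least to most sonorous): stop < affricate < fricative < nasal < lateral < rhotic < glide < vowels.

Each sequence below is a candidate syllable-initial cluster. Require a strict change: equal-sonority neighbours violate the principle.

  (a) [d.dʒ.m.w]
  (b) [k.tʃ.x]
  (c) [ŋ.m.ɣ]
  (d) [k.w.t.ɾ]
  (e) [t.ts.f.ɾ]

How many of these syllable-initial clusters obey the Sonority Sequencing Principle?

(a) [d.dʒ.m.w]: profile 1-2-4-7 — obeys.
(b) [k.tʃ.x]: profile 1-2-3 — obeys.
(c) [ŋ.m.ɣ]: profile 4-4-3 — violates.
(d) [k.w.t.ɾ]: profile 1-7-1-6 — violates.
(e) [t.ts.f.ɾ]: profile 1-2-3-6 — obeys.

3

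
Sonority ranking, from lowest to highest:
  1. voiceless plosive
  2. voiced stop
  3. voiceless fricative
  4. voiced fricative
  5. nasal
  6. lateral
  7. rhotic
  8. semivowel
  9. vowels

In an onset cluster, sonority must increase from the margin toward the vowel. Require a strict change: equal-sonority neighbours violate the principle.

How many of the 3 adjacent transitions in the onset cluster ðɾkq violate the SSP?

2

/ð/: voiced fricative = 4.
/ɾ/: rhotic = 7.
/k/: voiceless plosive = 1.
/q/: voiceless plosive = 1.
/ð/→/ɾ/: 4→7 (rises) — ok.
/ɾ/→/k/: 7→1 (does not rise) — violation.
/k/→/q/: 1→1 (plateau) — violation.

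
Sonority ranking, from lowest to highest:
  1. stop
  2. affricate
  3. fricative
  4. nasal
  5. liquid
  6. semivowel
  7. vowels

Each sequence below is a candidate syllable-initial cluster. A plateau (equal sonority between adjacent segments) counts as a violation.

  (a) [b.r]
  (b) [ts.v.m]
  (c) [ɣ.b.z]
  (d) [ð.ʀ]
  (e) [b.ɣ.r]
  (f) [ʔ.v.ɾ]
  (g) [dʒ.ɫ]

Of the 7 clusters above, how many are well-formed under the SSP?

(a) 1-5 → obeys
(b) 2-3-4 → obeys
(c) 3-1-3 → violates
(d) 3-5 → obeys
(e) 1-3-5 → obeys
(f) 1-3-5 → obeys
(g) 2-5 → obeys

6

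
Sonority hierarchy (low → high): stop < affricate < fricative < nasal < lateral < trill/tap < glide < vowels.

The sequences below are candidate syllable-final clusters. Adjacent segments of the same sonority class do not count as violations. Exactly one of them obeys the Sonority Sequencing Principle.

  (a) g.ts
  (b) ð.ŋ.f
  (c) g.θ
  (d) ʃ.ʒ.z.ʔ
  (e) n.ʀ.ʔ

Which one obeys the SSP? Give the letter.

(a) sonority 1-2: ill-formed.
(b) sonority 3-4-3: ill-formed.
(c) sonority 1-3: ill-formed.
(d) sonority 3-3-3-1: well-formed.
(e) sonority 4-6-1: ill-formed.

d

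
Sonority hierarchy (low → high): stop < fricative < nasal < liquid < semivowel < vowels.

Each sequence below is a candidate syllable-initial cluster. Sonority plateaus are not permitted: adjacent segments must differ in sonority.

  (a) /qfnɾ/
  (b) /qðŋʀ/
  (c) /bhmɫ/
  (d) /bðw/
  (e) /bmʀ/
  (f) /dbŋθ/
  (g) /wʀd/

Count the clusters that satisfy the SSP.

(a) /qfnɾ/: profile 1-2-3-4 — obeys.
(b) /qðŋʀ/: profile 1-2-3-4 — obeys.
(c) /bhmɫ/: profile 1-2-3-4 — obeys.
(d) /bðw/: profile 1-2-5 — obeys.
(e) /bmʀ/: profile 1-3-4 — obeys.
(f) /dbŋθ/: profile 1-1-3-2 — violates.
(g) /wʀd/: profile 5-4-1 — violates.

5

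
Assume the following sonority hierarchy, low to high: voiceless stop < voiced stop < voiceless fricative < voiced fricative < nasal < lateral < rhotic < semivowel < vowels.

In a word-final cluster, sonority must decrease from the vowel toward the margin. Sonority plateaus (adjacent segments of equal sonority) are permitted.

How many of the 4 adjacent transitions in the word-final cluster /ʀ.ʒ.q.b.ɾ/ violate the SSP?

2

/ʀ/ — rhotic, sonority 7.
/ʒ/ — voiced fricative, sonority 4.
/q/ — voiceless stop, sonority 1.
/b/ — voiced stop, sonority 2.
/ɾ/ — rhotic, sonority 7.
/ʀ/→/ʒ/: 7→4 (falls) — ok.
/ʒ/→/q/: 4→1 (falls) — ok.
/q/→/b/: 1→2 (does not fall) — violation.
/b/→/ɾ/: 2→7 (does not fall) — violation.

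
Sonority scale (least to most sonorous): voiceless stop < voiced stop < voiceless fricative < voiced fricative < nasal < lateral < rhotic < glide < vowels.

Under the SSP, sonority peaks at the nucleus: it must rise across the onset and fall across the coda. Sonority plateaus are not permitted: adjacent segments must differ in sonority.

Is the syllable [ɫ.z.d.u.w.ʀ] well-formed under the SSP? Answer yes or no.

Onset: /ɫ/ is a lateral (sonority 6), /z/ is a voiced fricative (sonority 4), /d/ is a voiced stop (sonority 2); then the nucleus /u/ (sonority 9).
Onset profile 6-4-2-9 — does not strictly rise throughout.
Coda: /w/ is a glide (sonority 8), /ʀ/ is a rhotic (sonority 7).
Coda profile 9-8-7 — falls from the nucleus.

no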